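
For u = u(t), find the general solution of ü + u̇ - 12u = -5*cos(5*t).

u = -25*sin(5*t)/1394 + 185*cos(5*t)/1394 + C1*exp(-4*t) + C2*exp(3*t)

Characteristic equation r² + r - 12 = 0 factors as (r + 4)(r - 3) = 0, so r = -4, 3.
Hence u_h = C1*exp(-4*t) + C2*exp(3*t).
Try u_p = A*cos(5*t) + B*sin(5*t). Substituting and equating the coefficients of cos(5t) and sin(5t) gives A = 185/1394, B = -25/1394, so u_p = -25*sin(5*t)/1394 + 185*cos(5*t)/1394.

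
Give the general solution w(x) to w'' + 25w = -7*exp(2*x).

Characteristic equation r² + 25 = 0 has discriminant (0)² - 4·(25) = -100 < 0, so r = ± 5i.
Hence w_h = C1*cos(5*x) + C2*sin(5*x).
Try w_p = A*exp(2*x). Substituting into the equation and dividing by exp(2*x) gives A = -7/29, so w_p = -7*exp(2*x)/29.

w = -7*exp(2*x)/29 + C1*cos(5*x) + C2*sin(5*x)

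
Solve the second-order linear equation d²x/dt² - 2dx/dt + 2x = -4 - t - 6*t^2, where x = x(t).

Characteristic equation r² - 2r + 2 = 0 has discriminant (-2)² - 4·(2) = -4 < 0, so r = 1 ± i.
Hence x_h = C1*cos(t)*exp(t) + C2*exp(t)*sin(t).
For the particular solution try x_p = A0 + A1*t + A2*t^2. Substituting and matching coefficients of each power of t gives A0 = -11/2, A1 = -13/2, A2 = -3, so x_p = -11/2 - 3*t^2 - 13*t/2.

x = -11/2 - 3*t**2 - 13*t/2 + C1*cos(t)*exp(t) + C2*exp(t)*sin(t)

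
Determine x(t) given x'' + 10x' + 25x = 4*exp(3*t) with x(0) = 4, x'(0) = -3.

Characteristic equation r² + 10r + 25 = 0 has discriminant (10)² - 4·(25) = 0, so r = -5 is a repeated root.
Hence x_h = (C1 + C2*t)*exp(-5*t).
Try x_p = A*exp(3*t). Substituting into the equation and dividing by exp(3*t) gives A = 1/16, so x_p = exp(3*t)/16.
General solution: x = exp(3*t)/16 + C1*exp(-5*t) + C2*t*exp(-5*t).
Apply the initial conditions: x(0) = 1/16 + C1 = 4 and x'(0) = 3/16 + C2 - 5*C1 = -3. Solving gives C1 = 63/16, C2 = 33/2.

x = exp(3*t)/16 + 63*exp(-5*t)/16 + 33*t*exp(-5*t)/2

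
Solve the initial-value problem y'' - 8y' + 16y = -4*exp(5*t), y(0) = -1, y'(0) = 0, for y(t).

Characteristic equation r² - 8r + 16 = 0 has discriminant (-8)² - 4·(16) = 0, so r = 4 is a repeated root.
Hence y_h = (C1 + C2*t)*exp(4*t).
Try y_p = A*exp(5*t). Substituting into the equation and dividing by exp(5*t) gives A = -4, so y_p = -4*exp(5*t).
General solution: y = -4*exp(5*t) + C1*exp(4*t) + C2*t*exp(4*t).
Apply the initial conditions: y(0) = -4 + C1 = -1 and y'(0) = -20 + C2 + 4*C1 = 0. Solving gives C1 = 3, C2 = 8.

y = -4*exp(5*t) + 3*exp(4*t) + 8*t*exp(4*t)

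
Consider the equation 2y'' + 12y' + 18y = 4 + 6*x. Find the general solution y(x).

y = x/3 + C1*exp(-3*x) + C2*x*exp(-3*x)

Divide through by 2: y'' + 6y' + 9y = 2 + 3*x.
Characteristic equation r² + 6r + 9 = 0 has discriminant (6)² - 4·(9) = 0, so r = -3 is a repeated root.
Hence y_h = (C1 + C2*x)*exp(-3*x).
For the particular solution try y_p = A0 + A1*x. Substituting and matching coefficients of each power of x gives A0 = 0, A1 = 1/3, so y_p = x/3.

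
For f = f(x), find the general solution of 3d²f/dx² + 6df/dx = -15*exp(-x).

f = C2 + 5*exp(-x) + C1*exp(-2*x)

Divide through by 3: f'' + 2f' = -5*exp(-x).
Characteristic equation r² + 2r = 0 factors as (r + 2)r = 0, so r = -2, 0.
Hence f_h = C1*exp(-2*x) + C2.
Try f_p = A*exp(-x). Substituting into the equation and dividing by exp(-x) gives A = 5, so f_p = 5*exp(-x).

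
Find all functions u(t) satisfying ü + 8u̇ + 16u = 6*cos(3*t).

Characteristic equation r² + 8r + 16 = 0 has discriminant (8)² - 4·(16) = 0, so r = -4 is a repeated root.
Hence u_h = (C1 + C2*t)*exp(-4*t).
Try u_p = A*cos(3*t) + B*sin(3*t). Substituting and equating the coefficients of cos(3t) and sin(3t) gives A = 42/625, B = 144/625, so u_p = 42*cos(3*t)/625 + 144*sin(3*t)/625.

u = 42*cos(3*t)/625 + 144*sin(3*t)/625 + C1*exp(-4*t) + C2*t*exp(-4*t)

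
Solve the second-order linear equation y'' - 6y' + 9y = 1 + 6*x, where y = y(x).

y = 5/9 + 2*x/3 + C1*exp(3*x) + C2*x*exp(3*x)

Characteristic equation r² - 6r + 9 = 0 has discriminant (-6)² - 4·(9) = 0, so r = 3 is a repeated root.
Hence y_h = (C1 + C2*x)*exp(3*x).
For the particular solution try y_p = A0 + A1*x. Substituting and matching coefficients of each power of x gives A0 = 5/9, A1 = 2/3, so y_p = 5/9 + 2*x/3.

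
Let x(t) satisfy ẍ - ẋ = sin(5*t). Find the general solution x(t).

x = C2 - sin(5*t)/26 + cos(5*t)/130 + C1*exp(t)

Characteristic equation r² - r = 0 factors as (r - 1)r = 0, so r = 1, 0.
Hence x_h = C1*exp(t) + C2.
Try x_p = A*cos(5*t) + B*sin(5*t). Substituting and equating the coefficients of cos(5t) and sin(5t) gives A = 1/130, B = -1/26, so x_p = -sin(5*t)/26 + cos(5*t)/130.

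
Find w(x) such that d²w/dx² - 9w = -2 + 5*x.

w = 2/9 - 5*x/9 + C1*exp(3*x) + C2*exp(-3*x)

Characteristic equation r² - 9 = 0 factors as (r - 3)(r + 3) = 0, so r = 3, -3.
Hence w_h = C1*exp(3*x) + C2*exp(-3*x).
For the particular solution try w_p = A0 + A1*x. Substituting and matching coefficients of each power of x gives A0 = 2/9, A1 = -5/9, so w_p = 2/9 - 5*x/9.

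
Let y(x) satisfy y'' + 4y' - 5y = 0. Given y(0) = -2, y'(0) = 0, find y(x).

Characteristic equation r² + 4r - 5 = 0 factors as (r - 1)(r + 5) = 0, so r = 1, -5.
Hence y_h = C1*exp(x) + C2*exp(-5*x).
Apply the initial conditions: y(0) = C1 + C2 = -2 and y'(0) = C1 - 5*C2 = 0. Solving gives C1 = -5/3, C2 = -1/3.

y = -5*exp(x)/3 - exp(-5*x)/3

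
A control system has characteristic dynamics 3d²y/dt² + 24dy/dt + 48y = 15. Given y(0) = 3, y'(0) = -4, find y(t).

y = 5/16 + 43*exp(-4*t)/16 + 27*t*exp(-4*t)/4

Divide through by 3: y'' + 8y' + 16y = 5.
Characteristic equation r² + 8r + 16 = 0 has discriminant (8)² - 4·(16) = 0, so r = -4 is a repeated root.
Hence y_h = (C1 + C2*t)*exp(-4*t).
For the particular solution try y_p = A0. Substituting and matching coefficients of each power of t gives A0 = 5/16, so y_p = 5/16.
General solution: y = 5/16 + C1*exp(-4*t) + C2*t*exp(-4*t).
Apply the initial conditions: y(0) = 5/16 + C1 = 3 and y'(0) = C2 - 4*C1 = -4. Solving gives C1 = 43/16, C2 = 27/4.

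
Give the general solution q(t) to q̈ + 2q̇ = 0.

q = C2 + C1*exp(-2*t)

Characteristic equation r² + 2r = 0 factors as (r + 2)r = 0, so r = -2, 0.
Hence q_h = C1*exp(-2*t) + C2.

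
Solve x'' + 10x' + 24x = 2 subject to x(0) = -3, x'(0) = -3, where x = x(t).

Characteristic equation r² + 10r + 24 = 0 factors as (r + 6)(r + 4) = 0, so r = -6, -4.
Hence x_h = C1*exp(-6*t) + C2*exp(-4*t).
For the particular solution try x_p = A0. Substituting and matching coefficients of each power of t gives A0 = 1/12, so x_p = 1/12.
General solution: x = 1/12 + C1*exp(-6*t) + C2*exp(-4*t).
Apply the initial conditions: x(0) = 1/12 + C1 + C2 = -3 and x'(0) = -6*C1 - 4*C2 = -3. Solving gives C1 = 23/3, C2 = -43/4.

x = 1/12 - 43*exp(-4*t)/4 + 23*exp(-6*t)/3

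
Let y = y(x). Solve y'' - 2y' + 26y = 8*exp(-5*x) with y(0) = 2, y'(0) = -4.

Characteristic equation r² - 2r + 26 = 0 has discriminant (-2)² - 4·(26) = -100 < 0, so r = 1 ± 5i.
Hence y_h = C1*cos(5*x)*exp(x) + C2*exp(x)*sin(5*x).
Try y_p = A*exp(-5*x). Substituting into the equation and dividing by exp(-5*x) gives A = 8/61, so y_p = 8*exp(-5*x)/61.
General solution: y = 8*exp(-5*x)/61 + C1*cos(5*x)*exp(x) + C2*exp(x)*sin(5*x).
Apply the initial conditions: y(0) = 8/61 + C1 = 2 and y'(0) = -40/61 + C1 + 5*C2 = -4. Solving gives C1 = 114/61, C2 = -318/305.

y = 8*exp(-5*x)/61 - 318*exp(x)*sin(5*x)/305 + 114*cos(5*x)*exp(x)/61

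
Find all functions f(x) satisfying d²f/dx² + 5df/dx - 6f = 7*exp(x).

f = C1*exp(x) + C2*exp(-6*x) + x*exp(x)

Characteristic equation r² + 5r - 6 = 0 factors as (r - 1)(r + 6) = 0, so r = 1, -6.
Hence f_h = C1*exp(x) + C2*exp(-6*x).
Since exp(x) solves the homogeneous equation (r = 1 is a root of multiplicity 1), multiply the trial by x. Try f_p = A*x*exp(x). Substituting into the equation and dividing by exp(x) gives A = 1, so f_p = x*exp(x).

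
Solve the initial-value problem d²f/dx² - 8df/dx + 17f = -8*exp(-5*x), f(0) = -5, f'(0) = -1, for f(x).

f = -4*exp(-5*x)/41 - 201*cos(x)*exp(4*x)/41 + 743*exp(4*x)*sin(x)/41

Characteristic equation r² - 8r + 17 = 0 has discriminant (-8)² - 4·(17) = -4 < 0, so r = 4 ± i.
Hence f_h = C1*cos(x)*exp(4*x) + C2*exp(4*x)*sin(x).
Try f_p = A*exp(-5*x). Substituting into the equation and dividing by exp(-5*x) gives A = -4/41, so f_p = -4*exp(-5*x)/41.
General solution: f = -4*exp(-5*x)/41 + C1*cos(x)*exp(4*x) + C2*exp(4*x)*sin(x).
Apply the initial conditions: f(0) = -4/41 + C1 = -5 and f'(0) = 20/41 + C2 + 4*C1 = -1. Solving gives C1 = -201/41, C2 = 743/41.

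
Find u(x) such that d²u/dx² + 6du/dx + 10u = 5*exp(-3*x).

Characteristic equation r² + 6r + 10 = 0 has discriminant (6)² - 4·(10) = -4 < 0, so r = -3 ± i.
Hence u_h = C1*cos(x)*exp(-3*x) + C2*exp(-3*x)*sin(x).
Try u_p = A*exp(-3*x). Substituting into the equation and dividing by exp(-3*x) gives A = 5, so u_p = 5*exp(-3*x).

u = 5*exp(-3*x) + C1*cos(x)*exp(-3*x) + C2*exp(-3*x)*sin(x)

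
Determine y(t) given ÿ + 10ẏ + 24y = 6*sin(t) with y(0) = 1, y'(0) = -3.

y = -60*cos(t)/629 - 43*exp(-6*t)/74 + 57*exp(-4*t)/34 + 138*sin(t)/629

Characteristic equation r² + 10r + 24 = 0 factors as (r + 6)(r + 4) = 0, so r = -6, -4.
Hence y_h = C1*exp(-6*t) + C2*exp(-4*t).
Try y_p = A*cos(t) + B*sin(t). Substituting and equating the coefficients of cos(t) and sin(t) gives A = -60/629, B = 138/629, so y_p = -60*cos(t)/629 + 138*sin(t)/629.
General solution: y = -60*cos(t)/629 + 138*sin(t)/629 + C1*exp(-6*t) + C2*exp(-4*t).
Apply the initial conditions: y(0) = -60/629 + C1 + C2 = 1 and y'(0) = 138/629 - 6*C1 - 4*C2 = -3. Solving gives C1 = -43/74, C2 = 57/34.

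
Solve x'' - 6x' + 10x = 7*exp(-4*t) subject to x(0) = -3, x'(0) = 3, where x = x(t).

Characteristic equation r² - 6r + 10 = 0 has discriminant (-6)² - 4·(10) = -4 < 0, so r = 3 ± i.
Hence x_h = C1*cos(t)*exp(3*t) + C2*exp(3*t)*sin(t).
Try x_p = A*exp(-4*t). Substituting into the equation and dividing by exp(-4*t) gives A = 7/50, so x_p = 7*exp(-4*t)/50.
General solution: x = 7*exp(-4*t)/50 + C1*cos(t)*exp(3*t) + C2*exp(3*t)*sin(t).
Apply the initial conditions: x(0) = 7/50 + C1 = -3 and x'(0) = -14/25 + C2 + 3*C1 = 3. Solving gives C1 = -157/50, C2 = 649/50.

x = 7*exp(-4*t)/50 - 157*cos(t)*exp(3*t)/50 + 649*exp(3*t)*sin(t)/50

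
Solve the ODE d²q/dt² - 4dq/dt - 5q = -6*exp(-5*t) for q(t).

q = -3*exp(-5*t)/20 + C1*exp(-t) + C2*exp(5*t)

Characteristic equation r² - 4r - 5 = 0 factors as (r + 1)(r - 5) = 0, so r = -1, 5.
Hence q_h = C1*exp(-t) + C2*exp(5*t).
Try q_p = A*exp(-5*t). Substituting into the equation and dividing by exp(-5*t) gives A = -3/20, so q_p = -3*exp(-5*t)/20.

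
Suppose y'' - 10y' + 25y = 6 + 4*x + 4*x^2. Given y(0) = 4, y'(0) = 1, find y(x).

y = 214/625 + 4*x**2/25 + 36*x/125 + 2286*exp(5*x)/625 - 2197*x*exp(5*x)/125

Characteristic equation r² - 10r + 25 = 0 has discriminant (-10)² - 4·(25) = 0, so r = 5 is a repeated root.
Hence y_h = (C1 + C2*x)*exp(5*x).
For the particular solution try y_p = A0 + A1*x + A2*x^2. Substituting and matching coefficients of each power of x gives A0 = 214/625, A1 = 36/125, A2 = 4/25, so y_p = 214/625 + 4*x^2/25 + 36*x/125.
General solution: y = 214/625 + 4*x^2/25 + 36*x/125 + C1*exp(5*x) + C2*x*exp(5*x).
Apply the initial conditions: y(0) = 214/625 + C1 = 4 and y'(0) = 36/125 + C2 + 5*C1 = 1. Solving gives C1 = 2286/625, C2 = -2197/125.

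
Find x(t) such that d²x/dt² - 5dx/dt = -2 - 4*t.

Characteristic equation r² - 5r = 0 factors as (r - 5)r = 0, so r = 5, 0.
Hence x_h = C1*exp(5*t) + C2.
Since 0 is a characteristic root (multiplicity 1), multiply the polynomial trial by t: try x_p = t*(A0 + A1*t). Substituting and matching coefficients of each power of t gives A0 = 14/25, A1 = 2/5, so x_p = 2*t^2/5 + 14*t/25.

x = C2 + 2*t**2/5 + 14*t/25 + C1*exp(5*t)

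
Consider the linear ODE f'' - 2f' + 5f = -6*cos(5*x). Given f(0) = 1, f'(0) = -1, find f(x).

Characteristic equation r² - 2r + 5 = 0 has discriminant (-2)² - 4·(5) = -16 < 0, so r = 1 ± 2i.
Hence f_h = C1*cos(2*x)*exp(x) + C2*exp(x)*sin(2*x).
Try f_p = A*cos(5*x) + B*sin(5*x). Substituting and equating the coefficients of cos(5x) and sin(5x) gives A = 6/25, B = 3/25, so f_p = 3*sin(5*x)/25 + 6*cos(5*x)/25.
General solution: f = 3*sin(5*x)/25 + 6*cos(5*x)/25 + C1*cos(2*x)*exp(x) + C2*exp(x)*sin(2*x).
Apply the initial conditions: f(0) = 6/25 + C1 = 1 and f'(0) = 3/5 + C1 + 2*C2 = -1. Solving gives C1 = 19/25, C2 = -59/50.

f = 3*sin(5*x)/25 + 6*cos(5*x)/25 - 59*exp(x)*sin(2*x)/50 + 19*cos(2*x)*exp(x)/25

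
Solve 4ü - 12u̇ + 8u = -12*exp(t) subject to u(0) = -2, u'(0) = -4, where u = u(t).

Divide through by 4: u'' - 3u' + 2u = -3*exp(t).
Characteristic equation r² - 3r + 2 = 0 factors as (r - 2)(r - 1) = 0, so r = 2, 1.
Hence u_h = C1*exp(2*t) + C2*exp(t).
Since exp(t) solves the homogeneous equation (r = 1 is a root of multiplicity 1), multiply the trial by t. Try u_p = A*t*exp(t). Substituting into the equation and dividing by exp(t) gives A = 3, so u_p = 3*t*exp(t).
General solution: u = C1*exp(2*t) + C2*exp(t) + 3*t*exp(t).
Apply the initial conditions: u(0) = C1 + C2 = -2 and u'(0) = 3 + C2 + 2*C1 = -4. Solving gives C1 = -5, C2 = 3.

u = -5*exp(2*t) + 3*exp(t) + 3*t*exp(t)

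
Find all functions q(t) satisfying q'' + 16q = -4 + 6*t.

Characteristic equation r² + 16 = 0 has discriminant (0)² - 4·(16) = -64 < 0, so r = ± 4i.
Hence q_h = C1*cos(4*t) + C2*sin(4*t).
For the particular solution try q_p = A0 + A1*t. Substituting and matching coefficients of each power of t gives A0 = -1/4, A1 = 3/8, so q_p = -1/4 + 3*t/8.

q = -1/4 + 3*t/8 + C1*cos(4*t) + C2*sin(4*t)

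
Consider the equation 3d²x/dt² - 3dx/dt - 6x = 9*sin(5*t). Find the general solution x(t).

Divide through by 3: x'' - x' - 2x = 3*sin(5*t).
Characteristic equation r² - r - 2 = 0 factors as (r - 2)(r + 1) = 0, so r = 2, -1.
Hence x_h = C1*exp(2*t) + C2*exp(-t).
Try x_p = A*cos(5*t) + B*sin(5*t). Substituting and equating the coefficients of cos(5t) and sin(5t) gives A = 15/754, B = -81/754, so x_p = -81*sin(5*t)/754 + 15*cos(5*t)/754.

x = -81*sin(5*t)/754 + 15*cos(5*t)/754 + C1*exp(2*t) + C2*exp(-t)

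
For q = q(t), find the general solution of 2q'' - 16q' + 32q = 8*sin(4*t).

Divide through by 2: q'' - 8q' + 16q = 4*sin(4*t).
Characteristic equation r² - 8r + 16 = 0 has discriminant (-8)² - 4·(16) = 0, so r = 4 is a repeated root.
Hence q_h = (C1 + C2*t)*exp(4*t).
Try q_p = A*cos(4*t) + B*sin(4*t). Substituting and equating the coefficients of cos(4t) and sin(4t) gives A = 1/8, B = 0, so q_p = cos(4*t)/8.

q = cos(4*t)/8 + C1*exp(4*t) + C2*t*exp(4*t)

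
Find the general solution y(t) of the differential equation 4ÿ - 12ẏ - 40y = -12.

Divide through by 4: y'' - 3y' - 10y = -3.
Characteristic equation r² - 3r - 10 = 0 factors as (r - 5)(r + 2) = 0, so r = 5, -2.
Hence y_h = C1*exp(5*t) + C2*exp(-2*t).
For the particular solution try y_p = A0. Substituting and matching coefficients of each power of t gives A0 = 3/10, so y_p = 3/10.

y = 3/10 + C1*exp(5*t) + C2*exp(-2*t)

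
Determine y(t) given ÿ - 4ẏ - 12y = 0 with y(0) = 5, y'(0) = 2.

y = 3*exp(6*t)/2 + 7*exp(-2*t)/2

Characteristic equation r² - 4r - 12 = 0 factors as (r + 2)(r - 6) = 0, so r = -2, 6.
Hence y_h = C1*exp(-2*t) + C2*exp(6*t).
Apply the initial conditions: y(0) = C1 + C2 = 5 and y'(0) = -2*C1 + 6*C2 = 2. Solving gives C1 = 7/2, C2 = 3/2.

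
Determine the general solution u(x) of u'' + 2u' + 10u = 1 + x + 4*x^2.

Characteristic equation r² + 2r + 10 = 0 has discriminant (2)² - 4·(10) = -36 < 0, so r = -1 ± 3i.
Hence u_h = C1*cos(3*x)*exp(-x) + C2*exp(-x)*sin(3*x).
For the particular solution try u_p = A0 + A1*x + A2*x^2. Substituting and matching coefficients of each power of x gives A0 = 4/125, A1 = -3/50, A2 = 2/5, so u_p = 4/125 - 3*x/50 + 2*x^2/5.

u = 4/125 - 3*x/50 + 2*x**2/5 + C1*cos(3*x)*exp(-x) + C2*exp(-x)*sin(3*x)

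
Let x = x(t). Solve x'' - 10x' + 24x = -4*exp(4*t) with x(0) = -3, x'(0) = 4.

x = -10*exp(4*t) + 7*exp(6*t) + 2*t*exp(4*t)

Characteristic equation r² - 10r + 24 = 0 factors as (r - 6)(r - 4) = 0, so r = 6, 4.
Hence x_h = C1*exp(6*t) + C2*exp(4*t).
Since exp(4*t) solves the homogeneous equation (r = 4 is a root of multiplicity 1), multiply the trial by t. Try x_p = A*t*exp(4*t). Substituting into the equation and dividing by exp(4*t) gives A = 2, so x_p = 2*t*exp(4*t).
General solution: x = C1*exp(6*t) + C2*exp(4*t) + 2*t*exp(4*t).
Apply the initial conditions: x(0) = C1 + C2 = -3 and x'(0) = 2 + 4*C2 + 6*C1 = 4. Solving gives C1 = 7, C2 = -10.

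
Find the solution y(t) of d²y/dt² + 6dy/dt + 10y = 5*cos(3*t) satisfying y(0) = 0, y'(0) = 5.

Characteristic equation r² + 6r + 10 = 0 has discriminant (6)² - 4·(10) = -4 < 0, so r = -3 ± i.
Hence y_h = C1*cos(t)*exp(-3*t) + C2*exp(-3*t)*sin(t).
Try y_p = A*cos(3*t) + B*sin(3*t). Substituting and equating the coefficients of cos(3t) and sin(3t) gives A = 1/65, B = 18/65, so y_p = cos(3*t)/65 + 18*sin(3*t)/65.
General solution: y = cos(3*t)/65 + 18*sin(3*t)/65 + C1*cos(t)*exp(-3*t) + C2*exp(-3*t)*sin(t).
Apply the initial conditions: y(0) = 1/65 + C1 = 0 and y'(0) = 54/65 + C2 - 3*C1 = 5. Solving gives C1 = -1/65, C2 = 268/65.

y = cos(3*t)/65 + 18*sin(3*t)/65 - cos(t)*exp(-3*t)/65 + 268*exp(-3*t)*sin(t)/65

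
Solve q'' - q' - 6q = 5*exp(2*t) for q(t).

Characteristic equation r² - r - 6 = 0 factors as (r - 3)(r + 2) = 0, so r = 3, -2.
Hence q_h = C1*exp(3*t) + C2*exp(-2*t).
Try q_p = A*exp(2*t). Substituting into the equation and dividing by exp(2*t) gives A = -5/4, so q_p = -5*exp(2*t)/4.

q = -5*exp(2*t)/4 + C1*exp(3*t) + C2*exp(-2*t)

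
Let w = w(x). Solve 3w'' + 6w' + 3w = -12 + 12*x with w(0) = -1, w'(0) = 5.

Divide through by 3: w'' + 2w' + w = -4 + 4*x.
Characteristic equation r² + 2r + 1 = 0 has discriminant (2)² - 4·(1) = 0, so r = -1 is a repeated root.
Hence w_h = (C1 + C2*x)*exp(-x).
For the particular solution try w_p = A0 + A1*x. Substituting and matching coefficients of each power of x gives A0 = -12, A1 = 4, so w_p = -12 + 4*x.
General solution: w = -12 + 4*x + C1*exp(-x) + C2*x*exp(-x).
Apply the initial conditions: w(0) = -12 + C1 = -1 and w'(0) = 4 + C2 - C1 = 5. Solving gives C1 = 11, C2 = 12.

w = -12 + 4*x + 11*exp(-x) + 12*x*exp(-x)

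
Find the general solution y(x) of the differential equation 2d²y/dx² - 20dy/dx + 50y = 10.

Divide through by 2: y'' - 10y' + 25y = 5.
Characteristic equation r² - 10r + 25 = 0 has discriminant (-10)² - 4·(25) = 0, so r = 5 is a repeated root.
Hence y_h = (C1 + C2*x)*exp(5*x).
For the particular solution try y_p = A0. Substituting and matching coefficients of each power of x gives A0 = 1/5, so y_p = 1/5.

y = 1/5 + C1*exp(5*x) + C2*x*exp(5*x)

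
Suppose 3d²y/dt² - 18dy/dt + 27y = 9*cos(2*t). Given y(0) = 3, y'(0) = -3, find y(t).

Divide through by 3: y'' - 6y' + 9y = 3*cos(2*t).
Characteristic equation r² - 6r + 9 = 0 has discriminant (-6)² - 4·(9) = 0, so r = 3 is a repeated root.
Hence y_h = (C1 + C2*t)*exp(3*t).
Try y_p = A*cos(2*t) + B*sin(2*t). Substituting and equating the coefficients of cos(2t) and sin(2t) gives A = 15/169, B = -36/169, so y_p = -36*sin(2*t)/169 + 15*cos(2*t)/169.
General solution: y = -36*sin(2*t)/169 + 15*cos(2*t)/169 + C1*exp(3*t) + C2*t*exp(3*t).
Apply the initial conditions: y(0) = 15/169 + C1 = 3 and y'(0) = -72/169 + C2 + 3*C1 = -3. Solving gives C1 = 492/169, C2 = -147/13.

y = -36*sin(2*t)/169 + 15*cos(2*t)/169 + 492*exp(3*t)/169 - 147*t*exp(3*t)/13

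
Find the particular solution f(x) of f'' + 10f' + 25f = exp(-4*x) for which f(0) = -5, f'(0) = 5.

Characteristic equation r² + 10r + 25 = 0 has discriminant (10)² - 4·(25) = 0, so r = -5 is a repeated root.
Hence f_h = (C1 + C2*x)*exp(-5*x).
Try f_p = A*exp(-4*x). Substituting into the equation and dividing by exp(-4*x) gives A = 1, so f_p = exp(-4*x).
General solution: f = C1*exp(-5*x) + C2*x*exp(-5*x) + exp(-4*x).
Apply the initial conditions: f(0) = 1 + C1 = -5 and f'(0) = -4 + C2 - 5*C1 = 5. Solving gives C1 = -6, C2 = -21.

f = -6*exp(-5*x) - 21*x*exp(-5*x) + exp(-4*x)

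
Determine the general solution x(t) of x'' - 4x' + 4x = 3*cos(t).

x = -12*sin(t)/25 + 9*cos(t)/25 + C1*exp(2*t) + C2*t*exp(2*t)

Characteristic equation r² - 4r + 4 = 0 has discriminant (-4)² - 4·(4) = 0, so r = 2 is a repeated root.
Hence x_h = (C1 + C2*t)*exp(2*t).
Try x_p = A*cos(t) + B*sin(t). Substituting and equating the coefficients of cos(t) and sin(t) gives A = 9/25, B = -12/25, so x_p = -12*sin(t)/25 + 9*cos(t)/25.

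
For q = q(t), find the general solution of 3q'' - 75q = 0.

q = C1*exp(-5*t) + C2*exp(5*t)

Divide through by 3: q'' - 25q = 0.
Characteristic equation r² - 25 = 0 factors as (r + 5)(r - 5) = 0, so r = -5, 5.
Hence q_h = C1*exp(-5*t) + C2*exp(5*t).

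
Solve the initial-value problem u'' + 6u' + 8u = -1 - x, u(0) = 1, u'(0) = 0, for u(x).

Characteristic equation r² + 6r + 8 = 0 factors as (r + 2)(r + 4) = 0, so r = -2, -4.
Hence u_h = C1*exp(-2*x) + C2*exp(-4*x).
For the particular solution try u_p = A0 + A1*x. Substituting and matching coefficients of each power of x gives A0 = -1/32, A1 = -1/8, so u_p = -1/32 - x/8.
General solution: u = -1/32 - x/8 + C1*exp(-2*x) + C2*exp(-4*x).
Apply the initial conditions: u(0) = -1/32 + C1 + C2 = 1 and u'(0) = -1/8 - 4*C2 - 2*C1 = 0. Solving gives C1 = 17/8, C2 = -35/32.

u = -1/32 - 35*exp(-4*x)/32 - x/8 + 17*exp(-2*x)/8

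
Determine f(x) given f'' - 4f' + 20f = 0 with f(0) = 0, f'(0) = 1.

f = exp(2*x)*sin(4*x)/4

Characteristic equation r² - 4r + 20 = 0 has discriminant (-4)² - 4·(20) = -64 < 0, so r = 2 ± 4i.
Hence f_h = C1*cos(4*x)*exp(2*x) + C2*exp(2*x)*sin(4*x).
Apply the initial conditions: f(0) = C1 = 0 and f'(0) = 2*C1 + 4*C2 = 1. Solving gives C1 = 0, C2 = 1/4.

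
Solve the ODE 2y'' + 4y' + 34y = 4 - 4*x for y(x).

Divide through by 2: y'' + 2y' + 17y = 2 - 2*x.
Characteristic equation r² + 2r + 17 = 0 has discriminant (2)² - 4·(17) = -64 < 0, so r = -1 ± 4i.
Hence y_h = C1*cos(4*x)*exp(-x) + C2*exp(-x)*sin(4*x).
For the particular solution try y_p = A0 + A1*x. Substituting and matching coefficients of each power of x gives A0 = 38/289, A1 = -2/17, so y_p = 38/289 - 2*x/17.

y = 38/289 - 2*x/17 + C1*cos(4*x)*exp(-x) + C2*exp(-x)*sin(4*x)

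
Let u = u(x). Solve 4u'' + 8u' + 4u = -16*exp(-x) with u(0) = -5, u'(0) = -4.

Divide through by 4: u'' + 2u' + u = -4*exp(-x).
Characteristic equation r² + 2r + 1 = 0 has discriminant (2)² - 4·(1) = 0, so r = -1 is a repeated root.
Hence u_h = (C1 + C2*x)*exp(-x).
Since exp(-x) solves the homogeneous equation (r = -1 is a root of multiplicity 2), multiply the trial by x^2. Try u_p = A*x^2*exp(-x). Substituting into the equation and dividing by exp(-x) gives A = -2, so u_p = -2*x^2*exp(-x).
General solution: u = C1*exp(-x) - 2*x^2*exp(-x) + C2*x*exp(-x).
Apply the initial conditions: u(0) = C1 = -5 and u'(0) = C2 - C1 = -4. Solving gives C1 = -5, C2 = -9.

u = -5*exp(-x) - 9*x*exp(-x) - 2*x**2*exp(-x)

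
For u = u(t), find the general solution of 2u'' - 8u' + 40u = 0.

u = C1*cos(4*t)*exp(2*t) + C2*exp(2*t)*sin(4*t)

Divide through by 2: u'' - 4u' + 20u = 0.
Characteristic equation r² - 4r + 20 = 0 has discriminant (-4)² - 4·(20) = -64 < 0, so r = 2 ± 4i.
Hence u_h = C1*cos(4*t)*exp(2*t) + C2*exp(2*t)*sin(4*t).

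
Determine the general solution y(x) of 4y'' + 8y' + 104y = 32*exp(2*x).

Divide through by 4: y'' + 2y' + 26y = 8*exp(2*x).
Characteristic equation r² + 2r + 26 = 0 has discriminant (2)² - 4·(26) = -100 < 0, so r = -1 ± 5i.
Hence y_h = C1*cos(5*x)*exp(-x) + C2*exp(-x)*sin(5*x).
Try y_p = A*exp(2*x). Substituting into the equation and dividing by exp(2*x) gives A = 4/17, so y_p = 4*exp(2*x)/17.

y = 4*exp(2*x)/17 + C1*cos(5*x)*exp(-x) + C2*exp(-x)*sin(5*x)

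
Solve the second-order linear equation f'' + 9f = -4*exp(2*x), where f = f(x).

Characteristic equation r² + 9 = 0 has discriminant (0)² - 4·(9) = -36 < 0, so r = ± 3i.
Hence f_h = C1*cos(3*x) + C2*sin(3*x).
Try f_p = A*exp(2*x). Substituting into the equation and dividing by exp(2*x) gives A = -4/13, so f_p = -4*exp(2*x)/13.

f = -4*exp(2*x)/13 + C1*cos(3*x) + C2*sin(3*x)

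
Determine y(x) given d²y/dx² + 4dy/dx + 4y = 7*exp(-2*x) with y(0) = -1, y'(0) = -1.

y = -exp(-2*x) - 3*x*exp(-2*x) + 7*x**2*exp(-2*x)/2

Characteristic equation r² + 4r + 4 = 0 has discriminant (4)² - 4·(4) = 0, so r = -2 is a repeated root.
Hence y_h = (C1 + C2*x)*exp(-2*x).
Since exp(-2*x) solves the homogeneous equation (r = -2 is a root of multiplicity 2), multiply the trial by x^2. Try y_p = A*x^2*exp(-2*x). Substituting into the equation and dividing by exp(-2*x) gives A = 7/2, so y_p = 7*x^2*exp(-2*x)/2.
General solution: y = C1*exp(-2*x) + 7*x^2*exp(-2*x)/2 + C2*x*exp(-2*x).
Apply the initial conditions: y(0) = C1 = -1 and y'(0) = C2 - 2*C1 = -1. Solving gives C1 = -1, C2 = -3.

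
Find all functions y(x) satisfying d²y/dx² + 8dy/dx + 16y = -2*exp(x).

y = -2*exp(x)/25 + C1*exp(-4*x) + C2*x*exp(-4*x)

Characteristic equation r² + 8r + 16 = 0 has discriminant (8)² - 4·(16) = 0, so r = -4 is a repeated root.
Hence y_h = (C1 + C2*x)*exp(-4*x).
Try y_p = A*exp(x). Substituting into the equation and dividing by exp(x) gives A = -2/25, so y_p = -2*exp(x)/25.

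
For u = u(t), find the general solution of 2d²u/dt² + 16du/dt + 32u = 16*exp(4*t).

u = exp(4*t)/8 + C1*exp(-4*t) + C2*t*exp(-4*t)

Divide through by 2: u'' + 8u' + 16u = 8*exp(4*t).
Characteristic equation r² + 8r + 16 = 0 has discriminant (8)² - 4·(16) = 0, so r = -4 is a repeated root.
Hence u_h = (C1 + C2*t)*exp(-4*t).
Try u_p = A*exp(4*t). Substituting into the equation and dividing by exp(4*t) gives A = 1/8, so u_p = exp(4*t)/8.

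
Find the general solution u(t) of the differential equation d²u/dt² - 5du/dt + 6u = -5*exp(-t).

u = -5*exp(-t)/12 + C1*exp(3*t) + C2*exp(2*t)

Characteristic equation r² - 5r + 6 = 0 factors as (r - 3)(r - 2) = 0, so r = 3, 2.
Hence u_h = C1*exp(3*t) + C2*exp(2*t).
Try u_p = A*exp(-t). Substituting into the equation and dividing by exp(-t) gives A = -5/12, so u_p = -5*exp(-t)/12.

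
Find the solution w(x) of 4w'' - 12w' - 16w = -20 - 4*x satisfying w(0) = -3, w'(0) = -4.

Divide through by 4: w'' - 3w' - 4w = -5 - x.
Characteristic equation r² - 3r - 4 = 0 factors as (r + 1)(r - 4) = 0, so r = -1, 4.
Hence w_h = C1*exp(-x) + C2*exp(4*x).
For the particular solution try w_p = A0 + A1*x. Substituting and matching coefficients of each power of x gives A0 = 17/16, A1 = 1/4, so w_p = 17/16 + x/4.
General solution: w = 17/16 + x/4 + C1*exp(-x) + C2*exp(4*x).
Apply the initial conditions: w(0) = 17/16 + C1 + C2 = -3 and w'(0) = 1/4 - C1 + 4*C2 = -4. Solving gives C1 = -12/5, C2 = -133/80.

w = 17/16 - 133*exp(4*x)/80 - 12*exp(-x)/5 + x/4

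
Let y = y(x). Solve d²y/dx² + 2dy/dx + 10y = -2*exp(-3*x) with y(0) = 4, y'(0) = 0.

Characteristic equation r² + 2r + 10 = 0 has discriminant (2)² - 4·(10) = -36 < 0, so r = -1 ± 3i.
Hence y_h = C1*cos(3*x)*exp(-x) + C2*exp(-x)*sin(3*x).
Try y_p = A*exp(-3*x). Substituting into the equation and dividing by exp(-3*x) gives A = -2/13, so y_p = -2*exp(-3*x)/13.
General solution: y = -2*exp(-3*x)/13 + C1*cos(3*x)*exp(-x) + C2*exp(-x)*sin(3*x).
Apply the initial conditions: y(0) = -2/13 + C1 = 4 and y'(0) = 6/13 - C1 + 3*C2 = 0. Solving gives C1 = 54/13, C2 = 16/13.

y = -2*exp(-3*x)/13 + 16*exp(-x)*sin(3*x)/13 + 54*cos(3*x)*exp(-x)/13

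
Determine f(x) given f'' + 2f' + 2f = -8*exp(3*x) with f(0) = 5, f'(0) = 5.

Characteristic equation r² + 2r + 2 = 0 has discriminant (2)² - 4·(2) = -4 < 0, so r = -1 ± i.
Hence f_h = C1*cos(x)*exp(-x) + C2*exp(-x)*sin(x).
Try f_p = A*exp(3*x). Substituting into the equation and dividing by exp(3*x) gives A = -8/17, so f_p = -8*exp(3*x)/17.
General solution: f = -8*exp(3*x)/17 + C1*cos(x)*exp(-x) + C2*exp(-x)*sin(x).
Apply the initial conditions: f(0) = -8/17 + C1 = 5 and f'(0) = -24/17 + C2 - C1 = 5. Solving gives C1 = 93/17, C2 = 202/17.

f = -8*exp(3*x)/17 + 93*cos(x)*exp(-x)/17 + 202*exp(-x)*sin(x)/17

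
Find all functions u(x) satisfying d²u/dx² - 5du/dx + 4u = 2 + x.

u = 13/16 + x/4 + C1*exp(4*x) + C2*exp(x)

Characteristic equation r² - 5r + 4 = 0 factors as (r - 4)(r - 1) = 0, so r = 4, 1.
Hence u_h = C1*exp(4*x) + C2*exp(x).
For the particular solution try u_p = A0 + A1*x. Substituting and matching coefficients of each power of x gives A0 = 13/16, A1 = 1/4, so u_p = 13/16 + x/4.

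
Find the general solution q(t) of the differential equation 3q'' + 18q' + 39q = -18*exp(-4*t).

Divide through by 3: q'' + 6q' + 13q = -6*exp(-4*t).
Characteristic equation r² + 6r + 13 = 0 has discriminant (6)² - 4·(13) = -16 < 0, so r = -3 ± 2i.
Hence q_h = C1*cos(2*t)*exp(-3*t) + C2*exp(-3*t)*sin(2*t).
Try q_p = A*exp(-4*t). Substituting into the equation and dividing by exp(-4*t) gives A = -6/5, so q_p = -6*exp(-4*t)/5.

q = -6*exp(-4*t)/5 + C1*cos(2*t)*exp(-3*t) + C2*exp(-3*t)*sin(2*t)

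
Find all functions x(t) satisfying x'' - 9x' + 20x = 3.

x = 3/20 + C1*exp(5*t) + C2*exp(4*t)

Characteristic equation r² - 9r + 20 = 0 factors as (r - 5)(r - 4) = 0, so r = 5, 4.
Hence x_h = C1*exp(5*t) + C2*exp(4*t).
For the particular solution try x_p = A0. Substituting and matching coefficients of each power of t gives A0 = 3/20, so x_p = 3/20.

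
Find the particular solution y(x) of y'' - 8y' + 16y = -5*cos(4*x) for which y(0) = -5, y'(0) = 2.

y = -5*exp(4*x) + 5*sin(4*x)/32 + 171*x*exp(4*x)/8

Characteristic equation r² - 8r + 16 = 0 has discriminant (-8)² - 4·(16) = 0, so r = 4 is a repeated root.
Hence y_h = (C1 + C2*x)*exp(4*x).
Try y_p = A*cos(4*x) + B*sin(4*x). Substituting and equating the coefficients of cos(4x) and sin(4x) gives A = 0, B = 5/32, so y_p = 5*sin(4*x)/32.
General solution: y = 5*sin(4*x)/32 + C1*exp(4*x) + C2*x*exp(4*x).
Apply the initial conditions: y(0) = C1 = -5 and y'(0) = 5/8 + C2 + 4*C1 = 2. Solving gives C1 = -5, C2 = 171/8.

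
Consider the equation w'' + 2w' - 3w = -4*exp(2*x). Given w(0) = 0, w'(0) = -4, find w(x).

Characteristic equation r² + 2r - 3 = 0 factors as (r + 3)(r - 1) = 0, so r = -3, 1.
Hence w_h = C1*exp(-3*x) + C2*exp(x).
Try w_p = A*exp(2*x). Substituting into the equation and dividing by exp(2*x) gives A = -4/5, so w_p = -4*exp(2*x)/5.
General solution: w = -4*exp(2*x)/5 + C1*exp(-3*x) + C2*exp(x).
Apply the initial conditions: w(0) = -4/5 + C1 + C2 = 0 and w'(0) = -8/5 + C2 - 3*C1 = -4. Solving gives C1 = 4/5, C2 = 0.

w = -4*exp(2*x)/5 + 4*exp(-3*x)/5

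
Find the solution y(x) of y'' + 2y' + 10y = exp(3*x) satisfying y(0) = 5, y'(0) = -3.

Characteristic equation r² + 2r + 10 = 0 has discriminant (2)² - 4·(10) = -36 < 0, so r = -1 ± 3i.
Hence y_h = C1*cos(3*x)*exp(-x) + C2*exp(-x)*sin(3*x).
Try y_p = A*exp(3*x). Substituting into the equation and dividing by exp(3*x) gives A = 1/25, so y_p = exp(3*x)/25.
General solution: y = exp(3*x)/25 + C1*cos(3*x)*exp(-x) + C2*exp(-x)*sin(3*x).
Apply the initial conditions: y(0) = 1/25 + C1 = 5 and y'(0) = 3/25 - C1 + 3*C2 = -3. Solving gives C1 = 124/25, C2 = 46/75.

y = exp(3*x)/25 + 46*exp(-x)*sin(3*x)/75 + 124*cos(3*x)*exp(-x)/25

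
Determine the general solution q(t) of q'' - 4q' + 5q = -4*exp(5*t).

Characteristic equation r² - 4r + 5 = 0 has discriminant (-4)² - 4·(5) = -4 < 0, so r = 2 ± i.
Hence q_h = C1*cos(t)*exp(2*t) + C2*exp(2*t)*sin(t).
Try q_p = A*exp(5*t). Substituting into the equation and dividing by exp(5*t) gives A = -2/5, so q_p = -2*exp(5*t)/5.

q = -2*exp(5*t)/5 + C1*cos(t)*exp(2*t) + C2*exp(2*t)*sin(t)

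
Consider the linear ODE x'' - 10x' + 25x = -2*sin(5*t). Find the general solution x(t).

x = -cos(5*t)/25 + C1*exp(5*t) + C2*t*exp(5*t)

Characteristic equation r² - 10r + 25 = 0 has discriminant (-10)² - 4·(25) = 0, so r = 5 is a repeated root.
Hence x_h = (C1 + C2*t)*exp(5*t).
Try x_p = A*cos(5*t) + B*sin(5*t). Substituting and equating the coefficients of cos(5t) and sin(5t) gives A = -1/25, B = 0, so x_p = -cos(5*t)/25.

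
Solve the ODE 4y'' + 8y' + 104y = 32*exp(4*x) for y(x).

y = 4*exp(4*x)/25 + C1*cos(5*x)*exp(-x) + C2*exp(-x)*sin(5*x)

Divide through by 4: y'' + 2y' + 26y = 8*exp(4*x).
Characteristic equation r² + 2r + 26 = 0 has discriminant (2)² - 4·(26) = -100 < 0, so r = -1 ± 5i.
Hence y_h = C1*cos(5*x)*exp(-x) + C2*exp(-x)*sin(5*x).
Try y_p = A*exp(4*x). Substituting into the equation and dividing by exp(4*x) gives A = 4/25, so y_p = 4*exp(4*x)/25.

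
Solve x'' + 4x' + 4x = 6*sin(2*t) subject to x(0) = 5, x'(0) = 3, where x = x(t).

x = -3*cos(2*t)/4 + 23*exp(-2*t)/4 + 29*t*exp(-2*t)/2

Characteristic equation r² + 4r + 4 = 0 has discriminant (4)² - 4·(4) = 0, so r = -2 is a repeated root.
Hence x_h = (C1 + C2*t)*exp(-2*t).
Try x_p = A*cos(2*t) + B*sin(2*t). Substituting and equating the coefficients of cos(2t) and sin(2t) gives A = -3/4, B = 0, so x_p = -3*cos(2*t)/4.
General solution: x = -3*cos(2*t)/4 + C1*exp(-2*t) + C2*t*exp(-2*t).
Apply the initial conditions: x(0) = -3/4 + C1 = 5 and x'(0) = C2 - 2*C1 = 3. Solving gives C1 = 23/4, C2 = 29/2.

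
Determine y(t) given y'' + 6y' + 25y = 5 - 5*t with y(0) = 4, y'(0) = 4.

y = 31/125 - t/5 + 469*cos(4*t)*exp(-3*t)/125 + 483*exp(-3*t)*sin(4*t)/125

Characteristic equation r² + 6r + 25 = 0 has discriminant (6)² - 4·(25) = -64 < 0, so r = -3 ± 4i.
Hence y_h = C1*cos(4*t)*exp(-3*t) + C2*exp(-3*t)*sin(4*t).
For the particular solution try y_p = A0 + A1*t. Substituting and matching coefficients of each power of t gives A0 = 31/125, A1 = -1/5, so y_p = 31/125 - t/5.
General solution: y = 31/125 - t/5 + C1*cos(4*t)*exp(-3*t) + C2*exp(-3*t)*sin(4*t).
Apply the initial conditions: y(0) = 31/125 + C1 = 4 and y'(0) = -1/5 - 3*C1 + 4*C2 = 4. Solving gives C1 = 469/125, C2 = 483/125.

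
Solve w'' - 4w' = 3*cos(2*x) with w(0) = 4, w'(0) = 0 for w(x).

Characteristic equation r² - 4r = 0 factors as (r - 4)r = 0, so r = 4, 0.
Hence w_h = C1*exp(4*x) + C2.
Try w_p = A*cos(2*x) + B*sin(2*x). Substituting and equating the coefficients of cos(2x) and sin(2x) gives A = -3/20, B = -3/10, so w_p = -3*sin(2*x)/10 - 3*cos(2*x)/20.
General solution: w = C2 - 3*sin(2*x)/10 - 3*cos(2*x)/20 + C1*exp(4*x).
Apply the initial conditions: w(0) = -3/20 + C1 + C2 = 4 and w'(0) = -3/5 + 4*C1 = 0. Solving gives C1 = 3/20, C2 = 4.

w = 4 - 3*sin(2*x)/10 - 3*cos(2*x)/20 + 3*exp(4*x)/20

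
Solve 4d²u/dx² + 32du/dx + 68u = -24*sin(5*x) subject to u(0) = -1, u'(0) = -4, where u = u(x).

u = 3*sin(5*x)/104 + 15*cos(5*x)/104 - 907*exp(-4*x)*sin(x)/104 - 119*cos(x)*exp(-4*x)/104

Divide through by 4: u'' + 8u' + 17u = -6*sin(5*x).
Characteristic equation r² + 8r + 17 = 0 has discriminant (8)² - 4·(17) = -4 < 0, so r = -4 ± i.
Hence u_h = C1*cos(x)*exp(-4*x) + C2*exp(-4*x)*sin(x).
Try u_p = A*cos(5*x) + B*sin(5*x). Substituting and equating the coefficients of cos(5x) and sin(5x) gives A = 15/104, B = 3/104, so u_p = 3*sin(5*x)/104 + 15*cos(5*x)/104.
General solution: u = 3*sin(5*x)/104 + 15*cos(5*x)/104 + C1*cos(x)*exp(-4*x) + C2*exp(-4*x)*sin(x).
Apply the initial conditions: u(0) = 15/104 + C1 = -1 and u'(0) = 15/104 + C2 - 4*C1 = -4. Solving gives C1 = -119/104, C2 = -907/104.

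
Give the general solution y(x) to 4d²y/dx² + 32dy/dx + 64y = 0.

y = C1*exp(-4*x) + C2*x*exp(-4*x)

Divide through by 4: y'' + 8y' + 16y = 0.
Characteristic equation r² + 8r + 16 = 0 has discriminant (8)² - 4·(16) = 0, so r = -4 is a repeated root.
Hence y_h = (C1 + C2*x)*exp(-4*x).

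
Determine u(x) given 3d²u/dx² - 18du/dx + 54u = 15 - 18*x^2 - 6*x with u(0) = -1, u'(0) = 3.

u = 11/54 - x/3 - x**2/3 - 65*cos(3*x)*exp(3*x)/54 + 125*exp(3*x)*sin(3*x)/54

Divide through by 3: u'' - 6u' + 18u = 5 - 6*x^2 - 2*x.
Characteristic equation r² - 6r + 18 = 0 has discriminant (-6)² - 4·(18) = -36 < 0, so r = 3 ± 3i.
Hence u_h = C1*cos(3*x)*exp(3*x) + C2*exp(3*x)*sin(3*x).
For the particular solution try u_p = A0 + A1*x + A2*x^2. Substituting and matching coefficients of each power of x gives A0 = 11/54, A1 = -1/3, A2 = -1/3, so u_p = 11/54 - x/3 - x^2/3.
General solution: u = 11/54 - x/3 - x^2/3 + C1*cos(3*x)*exp(3*x) + C2*exp(3*x)*sin(3*x).
Apply the initial conditions: u(0) = 11/54 + C1 = -1 and u'(0) = -1/3 + 3*C1 + 3*C2 = 3. Solving gives C1 = -65/54, C2 = 125/54.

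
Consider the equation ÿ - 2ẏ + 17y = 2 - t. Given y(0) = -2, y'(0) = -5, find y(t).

Characteristic equation r² - 2r + 17 = 0 has discriminant (-2)² - 4·(17) = -64 < 0, so r = 1 ± 4i.
Hence y_h = C1*cos(4*t)*exp(t) + C2*exp(t)*sin(4*t).
For the particular solution try y_p = A0 + A1*t. Substituting and matching coefficients of each power of t gives A0 = 32/289, A1 = -1/17, so y_p = 32/289 - t/17.
General solution: y = 32/289 - t/17 + C1*cos(4*t)*exp(t) + C2*exp(t)*sin(4*t).
Apply the initial conditions: y(0) = 32/289 + C1 = -2 and y'(0) = -1/17 + C1 + 4*C2 = -5. Solving gives C1 = -610/289, C2 = -409/578.

y = 32/289 - t/17 - 610*cos(4*t)*exp(t)/289 - 409*exp(t)*sin(4*t)/578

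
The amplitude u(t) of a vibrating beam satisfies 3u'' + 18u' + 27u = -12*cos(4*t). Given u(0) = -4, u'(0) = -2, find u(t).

Divide through by 3: u'' + 6u' + 9u = -4*cos(4*t).
Characteristic equation r² + 6r + 9 = 0 has discriminant (6)² - 4·(9) = 0, so r = -3 is a repeated root.
Hence u_h = (C1 + C2*t)*exp(-3*t).
Try u_p = A*cos(4*t) + B*sin(4*t). Substituting and equating the coefficients of cos(4t) and sin(4t) gives A = 28/625, B = -96/625, so u_p = -96*sin(4*t)/625 + 28*cos(4*t)/625.
General solution: u = -96*sin(4*t)/625 + 28*cos(4*t)/625 + C1*exp(-3*t) + C2*t*exp(-3*t).
Apply the initial conditions: u(0) = 28/625 + C1 = -4 and u'(0) = -384/625 + C2 - 3*C1 = -2. Solving gives C1 = -2528/625, C2 = -338/25.

u = -2528*exp(-3*t)/625 - 96*sin(4*t)/625 + 28*cos(4*t)/625 - 338*t*exp(-3*t)/25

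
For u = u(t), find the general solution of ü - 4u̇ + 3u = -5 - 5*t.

Characteristic equation r² - 4r + 3 = 0 factors as (r - 1)(r - 3) = 0, so r = 1, 3.
Hence u_h = C1*exp(t) + C2*exp(3*t).
For the particular solution try u_p = A0 + A1*t. Substituting and matching coefficients of each power of t gives A0 = -35/9, A1 = -5/3, so u_p = -35/9 - 5*t/3.

u = -35/9 - 5*t/3 + C1*exp(t) + C2*exp(3*t)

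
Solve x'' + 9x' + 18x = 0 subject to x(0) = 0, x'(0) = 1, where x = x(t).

Characteristic equation r² + 9r + 18 = 0 factors as (r + 6)(r + 3) = 0, so r = -6, -3.
Hence x_h = C1*exp(-6*t) + C2*exp(-3*t).
Apply the initial conditions: x(0) = C1 + C2 = 0 and x'(0) = -6*C1 - 3*C2 = 1. Solving gives C1 = -1/3, C2 = 1/3.

x = -exp(-6*t)/3 + exp(-3*t)/3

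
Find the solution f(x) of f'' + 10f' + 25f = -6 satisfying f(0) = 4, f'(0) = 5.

f = -6/25 + 106*exp(-5*x)/25 + 131*x*exp(-5*x)/5

Characteristic equation r² + 10r + 25 = 0 has discriminant (10)² - 4·(25) = 0, so r = -5 is a repeated root.
Hence f_h = (C1 + C2*x)*exp(-5*x).
For the particular solution try f_p = A0. Substituting and matching coefficients of each power of x gives A0 = -6/25, so f_p = -6/25.
General solution: f = -6/25 + C1*exp(-5*x) + C2*x*exp(-5*x).
Apply the initial conditions: f(0) = -6/25 + C1 = 4 and f'(0) = C2 - 5*C1 = 5. Solving gives C1 = 106/25, C2 = 131/5.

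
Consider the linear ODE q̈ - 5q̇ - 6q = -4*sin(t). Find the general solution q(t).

q = -10*cos(t)/37 + 14*sin(t)/37 + C1*exp(6*t) + C2*exp(-t)

Characteristic equation r² - 5r - 6 = 0 factors as (r - 6)(r + 1) = 0, so r = 6, -1.
Hence q_h = C1*exp(6*t) + C2*exp(-t).
Try q_p = A*cos(t) + B*sin(t). Substituting and equating the coefficients of cos(t) and sin(t) gives A = -10/37, B = 14/37, so q_p = -10*cos(t)/37 + 14*sin(t)/37.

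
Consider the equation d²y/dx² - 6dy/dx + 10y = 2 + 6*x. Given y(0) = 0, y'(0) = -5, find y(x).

y = 14/25 + 3*x/5 - 98*exp(3*x)*sin(x)/25 - 14*cos(x)*exp(3*x)/25

Characteristic equation r² - 6r + 10 = 0 has discriminant (-6)² - 4·(10) = -4 < 0, so r = 3 ± i.
Hence y_h = C1*cos(x)*exp(3*x) + C2*exp(3*x)*sin(x).
For the particular solution try y_p = A0 + A1*x. Substituting and matching coefficients of each power of x gives A0 = 14/25, A1 = 3/5, so y_p = 14/25 + 3*x/5.
General solution: y = 14/25 + 3*x/5 + C1*cos(x)*exp(3*x) + C2*exp(3*x)*sin(x).
Apply the initial conditions: y(0) = 14/25 + C1 = 0 and y'(0) = 3/5 + C2 + 3*C1 = -5. Solving gives C1 = -14/25, C2 = -98/25.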